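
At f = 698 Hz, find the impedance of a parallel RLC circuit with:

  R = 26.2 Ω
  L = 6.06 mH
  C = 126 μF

Step 1 — Angular frequency: ω = 2π·f = 2π·698 = 4386 rad/s.
Step 2 — Component impedances:
  R: Z = R = 26.2 Ω
  L: Z = jωL = j·4386·0.00606 = 0 + j26.58 Ω
  C: Z = 1/(jωC) = -j/(ω·C) = 0 - j1.81 Ω
Step 3 — Parallel combination: 1/Z_total = 1/R + 1/L + 1/C; Z_total = 0.1431 - j1.931 Ω = 1.937∠-85.8° Ω.

Z = 0.1431 - j1.931 Ω = 1.937∠-85.8° Ω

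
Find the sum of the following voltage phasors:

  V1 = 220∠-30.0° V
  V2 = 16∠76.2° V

Step 1 — Convert each phasor to rectangular form:
  V1 = 220·(cos(-30.0°) + j·sin(-30.0°)) = 190.5 - j110 V
  V2 = 16·(cos(76.2°) + j·sin(76.2°)) = 3.817 + j15.54 V
Step 2 — Sum components: V_total = 194.3 - j94.46 V.
Step 3 — Convert to polar: |V_total| = 216.1 V, ∠V_total = -25.9°.

V_total = 216.1∠-25.9° V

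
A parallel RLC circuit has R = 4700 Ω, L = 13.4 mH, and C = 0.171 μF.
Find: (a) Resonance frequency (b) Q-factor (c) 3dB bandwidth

Step 1 — Resonance: ω₀ = 1/√(LC) = 1/√(0.0134·1.71e-07) = 2.089e+04 rad/s.
Step 2 — f₀ = ω₀/(2π) = 3325 Hz.
Step 3 — Parallel Q: Q = R/(ω₀L) = 4700/(2.089e+04·0.0134) = 16.79.
Step 4 — Bandwidth: Δω = ω₀/Q = 1244 rad/s; BW = Δω/(2π) = 198 Hz.

(a) f₀ = 3325 Hz  (b) Q = 16.79  (c) BW = 198 Hz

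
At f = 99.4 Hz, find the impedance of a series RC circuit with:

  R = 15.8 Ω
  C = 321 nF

Step 1 — Angular frequency: ω = 2π·f = 2π·99.4 = 624.5 rad/s.
Step 2 — Component impedances:
  R: Z = R = 15.8 Ω
  C: Z = 1/(jωC) = -j/(ω·C) = 0 - j4988 Ω
Step 3 — Series combination: Z_total = R + C = 15.8 - j4988 Ω = 4988∠-89.8° Ω.

Z = 15.8 - j4988 Ω = 4988∠-89.8° Ω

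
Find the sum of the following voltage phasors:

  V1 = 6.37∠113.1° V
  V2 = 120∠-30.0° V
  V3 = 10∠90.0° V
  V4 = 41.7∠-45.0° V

Step 1 — Convert each phasor to rectangular form:
  V1 = 6.37·(cos(113.1°) + j·sin(113.1°)) = -2.499 + j5.859 V
  V2 = 120·(cos(-30.0°) + j·sin(-30.0°)) = 103.9 - j60 V
  V3 = 10·(cos(90.0°) + j·sin(90.0°)) = 0 + j10 V
  V4 = 41.7·(cos(-45.0°) + j·sin(-45.0°)) = 29.49 - j29.49 V
Step 2 — Sum components: V_total = 130.9 - j73.63 V.
Step 3 — Convert to polar: |V_total| = 150.2 V, ∠V_total = -29.4°.

V_total = 150.2∠-29.4° V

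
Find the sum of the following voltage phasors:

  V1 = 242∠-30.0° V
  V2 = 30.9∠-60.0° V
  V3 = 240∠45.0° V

Step 1 — Convert each phasor to rectangular form:
  V1 = 242·(cos(-30.0°) + j·sin(-30.0°)) = 209.6 - j121 V
  V2 = 30.9·(cos(-60.0°) + j·sin(-60.0°)) = 15.45 - j26.76 V
  V3 = 240·(cos(45.0°) + j·sin(45.0°)) = 169.7 + j169.7 V
Step 2 — Sum components: V_total = 394.7 + j21.95 V.
Step 3 — Convert to polar: |V_total| = 395.3 V, ∠V_total = 3.2°.

V_total = 395.3∠3.2° V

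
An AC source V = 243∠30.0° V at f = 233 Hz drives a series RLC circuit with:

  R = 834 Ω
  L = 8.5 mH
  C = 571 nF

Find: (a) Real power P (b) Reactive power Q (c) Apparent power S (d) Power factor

Step 1 — Angular frequency: ω = 2π·f = 2π·233 = 1464 rad/s.
Step 2 — Component impedances:
  R: Z = R = 834 Ω
  L: Z = jωL = j·1464·0.0085 = 0 + j12.44 Ω
  C: Z = 1/(jωC) = -j/(ω·C) = 0 - j1196 Ω
Step 3 — Series combination: Z_total = R + L + C = 834 - j1184 Ω = 1448∠-54.8° Ω.
Step 4 — Source phasor: V = 243∠30.0° V = 210.4 + j121.5 V.
Step 5 — Current: I = V / Z = 0.01511 + j0.1671 A = 0.1678∠84.8° A.
Step 6 — Complex power: S = V·I* = 23.48 - j33.34 VA.
Step 7 — Real power: P = Re(S) = 23.48 W.
Step 8 — Reactive power: Q = Im(S) = -33.34 VAR.
Step 9 — Apparent power: |S| = 40.78 VA.
Step 10 — Power factor: PF = P/|S| = 0.5759 (leading).

(a) P = 23.48 W  (b) Q = -33.34 VAR  (c) S = 40.78 VA  (d) PF = 0.5759 (leading)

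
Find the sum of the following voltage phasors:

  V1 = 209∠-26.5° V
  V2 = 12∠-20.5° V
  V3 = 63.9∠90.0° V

Step 1 — Convert each phasor to rectangular form:
  V1 = 209·(cos(-26.5°) + j·sin(-26.5°)) = 187 - j93.26 V
  V2 = 12·(cos(-20.5°) + j·sin(-20.5°)) = 11.24 - j4.202 V
  V3 = 63.9·(cos(90.0°) + j·sin(90.0°)) = 0 + j63.9 V
Step 2 — Sum components: V_total = 198.3 - j33.56 V.
Step 3 — Convert to polar: |V_total| = 201.1 V, ∠V_total = -9.6°.

V_total = 201.1∠-9.6° V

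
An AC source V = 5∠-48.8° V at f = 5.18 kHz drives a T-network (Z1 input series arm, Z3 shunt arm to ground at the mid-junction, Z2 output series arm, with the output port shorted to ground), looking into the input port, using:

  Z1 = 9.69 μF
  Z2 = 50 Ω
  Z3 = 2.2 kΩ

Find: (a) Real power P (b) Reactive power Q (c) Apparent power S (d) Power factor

Step 1 — Angular frequency: ω = 2π·f = 2π·5180 = 3.255e+04 rad/s.
Step 2 — Component impedances:
  Z1: Z = 1/(jωC) = -j/(ω·C) = 0 - j3.171 Ω
  Z2: Z = R = 50 Ω
  Z3: Z = R = 2200 Ω
Step 3 — With the output port shorted to ground, the output series arm Z2 runs from the junction to ground; the shunt arm Z3 also runs from the junction to ground. They appear in parallel: Z3 || Z2 = 48.89 Ω.
Step 4 — Series with input arm Z1: Z_in = Z1 + (Z3 || Z2) = 48.89 - j3.171 Ω = 48.99∠-3.7° Ω.
Step 5 — Source phasor: V = 5∠-48.8° V = 3.293 - j3.762 V.
Step 6 — Current: I = V / Z = 0.07205 - j0.07228 A = 0.1021∠-45.1° A.
Step 7 — Complex power: S = V·I* = 0.5092 - j0.03303 VA.
Step 8 — Real power: P = Re(S) = 0.5092 W.
Step 9 — Reactive power: Q = Im(S) = -0.03303 VAR.
Step 10 — Apparent power: |S| = 0.5103 VA.
Step 11 — Power factor: PF = P/|S| = 0.9979 (leading).

(a) P = 0.5092 W  (b) Q = -0.03303 VAR  (c) S = 0.5103 VA  (d) PF = 0.9979 (leading)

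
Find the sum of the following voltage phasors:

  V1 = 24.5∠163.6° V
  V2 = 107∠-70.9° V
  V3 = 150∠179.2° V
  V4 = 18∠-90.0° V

Step 1 — Convert each phasor to rectangular form:
  V1 = 24.5·(cos(163.6°) + j·sin(163.6°)) = -23.5 + j6.917 V
  V2 = 107·(cos(-70.9°) + j·sin(-70.9°)) = 35.01 - j101.1 V
  V3 = 150·(cos(179.2°) + j·sin(179.2°)) = -150 + j2.094 V
  V4 = 18·(cos(-90.0°) + j·sin(-90.0°)) = 0 - j18 V
Step 2 — Sum components: V_total = -138.5 - j110.1 V.
Step 3 — Convert to polar: |V_total| = 176.9 V, ∠V_total = -141.5°.

V_total = 176.9∠-141.5° V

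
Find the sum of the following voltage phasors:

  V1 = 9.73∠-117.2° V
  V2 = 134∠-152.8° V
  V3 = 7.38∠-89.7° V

Step 1 — Convert each phasor to rectangular form:
  V1 = 9.73·(cos(-117.2°) + j·sin(-117.2°)) = -4.448 - j8.654 V
  V2 = 134·(cos(-152.8°) + j·sin(-152.8°)) = -119.2 - j61.25 V
  V3 = 7.38·(cos(-89.7°) + j·sin(-89.7°)) = 0.03864 - j7.38 V
Step 2 — Sum components: V_total = -123.6 - j77.29 V.
Step 3 — Convert to polar: |V_total| = 145.8 V, ∠V_total = -148.0°.

V_total = 145.8∠-148.0° V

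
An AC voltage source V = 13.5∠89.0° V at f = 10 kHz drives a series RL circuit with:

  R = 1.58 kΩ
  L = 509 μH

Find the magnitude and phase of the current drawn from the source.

Step 1 — Angular frequency: ω = 2π·f = 2π·1e+04 = 6.283e+04 rad/s.
Step 2 — Component impedances:
  R: Z = R = 1580 Ω
  L: Z = jωL = j·6.283e+04·0.000509 = 0 + j31.98 Ω
Step 3 — Series combination: Z_total = R + L = 1580 + j31.98 Ω = 1580∠1.2° Ω.
Step 4 — Source phasor: V = 13.5∠89.0° V = 0.2356 + j13.5 V.
Step 5 — Ohm's law: I = V / Z_total = (0.2356 + j13.5) / (1580 + j31.98) = 0.0003219 + j0.008536 A.
Step 6 — Convert to polar: |I| = 0.008543 A, ∠I = 87.8°.

I = 0.008543∠87.8° A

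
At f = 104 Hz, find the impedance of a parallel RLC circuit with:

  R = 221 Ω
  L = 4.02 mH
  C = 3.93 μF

Step 1 — Angular frequency: ω = 2π·f = 2π·104 = 653.5 rad/s.
Step 2 — Component impedances:
  R: Z = R = 221 Ω
  L: Z = jωL = j·653.5·0.00402 = 0 + j2.627 Ω
  C: Z = 1/(jωC) = -j/(ω·C) = 0 - j389.4 Ω
Step 3 — Parallel combination: 1/Z_total = 1/R + 1/L + 1/C; Z_total = 0.03164 + j2.644 Ω = 2.645∠89.3° Ω.

Z = 0.03164 + j2.644 Ω = 2.645∠89.3° Ω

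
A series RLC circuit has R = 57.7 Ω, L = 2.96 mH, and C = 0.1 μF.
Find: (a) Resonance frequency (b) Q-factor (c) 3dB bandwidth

Step 1 — Resonance: ω₀ = 1/√(LC) = 1/√(0.00296·1e-07) = 5.812e+04 rad/s.
Step 2 — f₀ = ω₀/(2π) = 9251 Hz.
Step 3 — Series Q: Q = ω₀L/R = 5.812e+04·0.00296/57.7 = 2.982.
Step 4 — Bandwidth: Δω = ω₀/Q = 1.949e+04 rad/s; BW = Δω/(2π) = 3102 Hz.

(a) f₀ = 9251 Hz  (b) Q = 2.982  (c) BW = 3102 Hz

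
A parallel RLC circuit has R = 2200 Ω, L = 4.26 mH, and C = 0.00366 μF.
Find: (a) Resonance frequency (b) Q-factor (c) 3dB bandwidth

Step 1 — Resonance: ω₀ = 1/√(LC) = 1/√(0.00426·3.66e-09) = 2.533e+05 rad/s.
Step 2 — f₀ = ω₀/(2π) = 4.031e+04 Hz.
Step 3 — Parallel Q: Q = R/(ω₀L) = 2200/(2.533e+05·0.00426) = 2.039.
Step 4 — Bandwidth: Δω = ω₀/Q = 1.242e+05 rad/s; BW = Δω/(2π) = 1.977e+04 Hz.

(a) f₀ = 4.031e+04 Hz  (b) Q = 2.039  (c) BW = 1.977e+04 Hz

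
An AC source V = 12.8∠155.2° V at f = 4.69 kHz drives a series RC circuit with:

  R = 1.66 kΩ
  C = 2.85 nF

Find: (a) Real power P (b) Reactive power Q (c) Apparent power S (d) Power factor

Step 1 — Angular frequency: ω = 2π·f = 2π·4690 = 2.947e+04 rad/s.
Step 2 — Component impedances:
  R: Z = R = 1660 Ω
  C: Z = 1/(jωC) = -j/(ω·C) = 0 - j1.191e+04 Ω
Step 3 — Series combination: Z_total = R + C = 1660 - j1.191e+04 Ω = 1.202e+04∠-82.1° Ω.
Step 4 — Source phasor: V = 12.8∠155.2° V = -11.62 + j5.369 V.
Step 5 — Current: I = V / Z = -0.0005758 - j0.0008956 A = 0.001065∠-122.7° A.
Step 6 — Complex power: S = V·I* = 0.001882 - j0.0135 VA.
Step 7 — Real power: P = Re(S) = 0.001882 W.
Step 8 — Reactive power: Q = Im(S) = -0.0135 VAR.
Step 9 — Apparent power: |S| = 0.01363 VA.
Step 10 — Power factor: PF = P/|S| = 0.1381 (leading).

(a) P = 0.001882 W  (b) Q = -0.0135 VAR  (c) S = 0.01363 VA  (d) PF = 0.1381 (leading)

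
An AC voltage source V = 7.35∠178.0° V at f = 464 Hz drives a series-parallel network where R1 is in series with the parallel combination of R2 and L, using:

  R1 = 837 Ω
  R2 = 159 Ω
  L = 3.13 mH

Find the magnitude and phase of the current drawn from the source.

Step 1 — Angular frequency: ω = 2π·f = 2π·464 = 2915 rad/s.
Step 2 — Component impedances:
  R1: Z = R = 837 Ω
  R2: Z = R = 159 Ω
  L: Z = jωL = j·2915·0.00313 = 0 + j9.125 Ω
Step 3 — Parallel branch: R2 || L = 1/(1/R2 + 1/L) = 0.522 + j9.095 Ω.
Step 4 — Series with R1: Z_total = R1 + (R2 || L) = 837.5 + j9.095 Ω = 837.6∠0.6° Ω.
Step 5 — Source phasor: V = 7.35∠178.0° V = -7.346 + j0.2565 V.
Step 6 — Ohm's law: I = V / Z_total = (-7.346 + j0.2565) / (837.5 + j9.095) = -0.008766 + j0.0004015 A.
Step 7 — Convert to polar: |I| = 0.008775 A, ∠I = 177.4°.

I = 0.008775∠177.4° A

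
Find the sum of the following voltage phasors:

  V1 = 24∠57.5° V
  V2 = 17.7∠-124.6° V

Step 1 — Convert each phasor to rectangular form:
  V1 = 24·(cos(57.5°) + j·sin(57.5°)) = 12.9 + j20.24 V
  V2 = 17.7·(cos(-124.6°) + j·sin(-124.6°)) = -10.05 - j14.57 V
Step 2 — Sum components: V_total = 2.844 + j5.672 V.
Step 3 — Convert to polar: |V_total| = 6.345 V, ∠V_total = 63.4°.

V_total = 6.345∠63.4° V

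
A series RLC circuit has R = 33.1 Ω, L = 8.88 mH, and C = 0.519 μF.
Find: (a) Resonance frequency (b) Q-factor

Step 1 — Resonance condition Im(Z)=0 gives ω₀ = 1/√(LC).
Step 2 — ω₀ = 1/√(0.00888·5.19e-07) = 1.473e+04 rad/s.
Step 3 — f₀ = ω₀/(2π) = 2344 Hz.
Step 4 — Series Q: Q = ω₀L/R = 1.473e+04·0.00888/33.1 = 3.952.

(a) f₀ = 2344 Hz  (b) Q = 3.952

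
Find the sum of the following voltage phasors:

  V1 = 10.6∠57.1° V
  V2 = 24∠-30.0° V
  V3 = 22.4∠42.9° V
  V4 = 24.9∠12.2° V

Step 1 — Convert each phasor to rectangular form:
  V1 = 10.6·(cos(57.1°) + j·sin(57.1°)) = 5.758 + j8.9 V
  V2 = 24·(cos(-30.0°) + j·sin(-30.0°)) = 20.78 - j12 V
  V3 = 22.4·(cos(42.9°) + j·sin(42.9°)) = 16.41 + j15.25 V
  V4 = 24.9·(cos(12.2°) + j·sin(12.2°)) = 24.34 + j5.262 V
Step 2 — Sum components: V_total = 67.29 + j17.41 V.
Step 3 — Convert to polar: |V_total| = 69.5 V, ∠V_total = 14.5°.

V_total = 69.5∠14.5° V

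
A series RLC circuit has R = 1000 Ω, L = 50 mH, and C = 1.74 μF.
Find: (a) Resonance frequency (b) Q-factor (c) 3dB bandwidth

Step 1 — Resonance: ω₀ = 1/√(LC) = 1/√(0.05·1.74e-06) = 3390 rad/s.
Step 2 — f₀ = ω₀/(2π) = 539.6 Hz.
Step 3 — Series Q: Q = ω₀L/R = 3390·0.05/1000 = 0.1695.
Step 4 — Bandwidth: Δω = ω₀/Q = 2e+04 rad/s; BW = Δω/(2π) = 3183 Hz.

(a) f₀ = 539.6 Hz  (b) Q = 0.1695  (c) BW = 3183 Hz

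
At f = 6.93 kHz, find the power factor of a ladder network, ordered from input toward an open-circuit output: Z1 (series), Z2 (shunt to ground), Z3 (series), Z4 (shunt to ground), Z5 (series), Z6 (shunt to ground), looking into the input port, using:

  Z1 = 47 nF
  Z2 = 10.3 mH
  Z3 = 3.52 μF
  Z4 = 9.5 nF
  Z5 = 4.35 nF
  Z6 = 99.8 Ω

Step 1 — Angular frequency: ω = 2π·f = 2π·6930 = 4.354e+04 rad/s.
Step 2 — Component impedances:
  Z1: Z = 1/(jωC) = -j/(ω·C) = 0 - j488.6 Ω
  Z2: Z = jωL = j·4.354e+04·0.0103 = 0 + j448.5 Ω
  Z3: Z = 1/(jωC) = -j/(ω·C) = 0 - j6.524 Ω
  Z4: Z = 1/(jωC) = -j/(ω·C) = 0 - j2417 Ω
  Z5: Z = 1/(jωC) = -j/(ω·C) = 0 - j5280 Ω
  Z6: Z = R = 99.8 Ω
Step 3 — Ladder network (open output): work backward from the far end, alternating series and parallel combinations. Z_in = 1.338 + j125.2 Ω = 125.2∠89.4° Ω.
Step 4 — Power factor: PF = cos(φ) = Re(Z)/|Z| = 1.338/125.2 = 0.01069.
Step 5 — Type: Im(Z) = 125.2 ⇒ lagging (phase φ = 89.4°).

PF = 0.01069 (lagging, φ = 89.4°)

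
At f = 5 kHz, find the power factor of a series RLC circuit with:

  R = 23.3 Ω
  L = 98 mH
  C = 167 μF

Step 1 — Angular frequency: ω = 2π·f = 2π·5000 = 3.142e+04 rad/s.
Step 2 — Component impedances:
  R: Z = R = 23.3 Ω
  L: Z = jωL = j·3.142e+04·0.098 = 0 + j3079 Ω
  C: Z = 1/(jωC) = -j/(ω·C) = 0 - j0.1906 Ω
Step 3 — Series combination: Z_total = R + L + C = 23.3 + j3079 Ω = 3079∠89.6° Ω.
Step 4 — Power factor: PF = cos(φ) = Re(Z)/|Z| = 23.3/3078.7 = 0.007568.
Step 5 — Type: Im(Z) = 3079 ⇒ lagging (phase φ = 89.6°).

PF = 0.007568 (lagging, φ = 89.6°)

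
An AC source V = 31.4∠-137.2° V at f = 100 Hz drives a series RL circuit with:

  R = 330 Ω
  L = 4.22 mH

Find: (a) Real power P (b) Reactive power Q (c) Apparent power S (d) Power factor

Step 1 — Angular frequency: ω = 2π·f = 2π·100 = 628.3 rad/s.
Step 2 — Component impedances:
  R: Z = R = 330 Ω
  L: Z = jωL = j·628.3·0.00422 = 0 + j2.652 Ω
Step 3 — Series combination: Z_total = R + L = 330 + j2.652 Ω = 330∠0.5° Ω.
Step 4 — Source phasor: V = 31.4∠-137.2° V = -23.04 - j21.33 V.
Step 5 — Current: I = V / Z = -0.07033 - j0.06408 A = 0.09515∠-137.7° A.
Step 6 — Complex power: S = V·I* = 2.988 + j0.024 VA.
Step 7 — Real power: P = Re(S) = 2.988 W.
Step 8 — Reactive power: Q = Im(S) = 0.024 VAR.
Step 9 — Apparent power: |S| = 2.988 VA.
Step 10 — Power factor: PF = P/|S| = 1 (lagging).

(a) P = 2.988 W  (b) Q = 0.024 VAR  (c) S = 2.988 VA  (d) PF = 1 (lagging)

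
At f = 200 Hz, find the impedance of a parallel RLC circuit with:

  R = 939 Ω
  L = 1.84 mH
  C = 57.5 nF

Step 1 — Angular frequency: ω = 2π·f = 2π·200 = 1257 rad/s.
Step 2 — Component impedances:
  R: Z = R = 939 Ω
  L: Z = jωL = j·1257·0.00184 = 0 + j2.312 Ω
  C: Z = 1/(jωC) = -j/(ω·C) = 0 - j1.384e+04 Ω
Step 3 — Parallel combination: 1/Z_total = 1/R + 1/L + 1/C; Z_total = 0.005696 + j2.313 Ω = 2.313∠89.9° Ω.

Z = 0.005696 + j2.313 Ω = 2.313∠89.9° Ω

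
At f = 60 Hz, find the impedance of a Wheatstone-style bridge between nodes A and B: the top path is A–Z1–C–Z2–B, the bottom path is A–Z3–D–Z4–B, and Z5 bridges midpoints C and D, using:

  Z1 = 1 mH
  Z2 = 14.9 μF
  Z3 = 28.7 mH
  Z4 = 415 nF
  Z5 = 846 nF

Step 1 — Angular frequency: ω = 2π·f = 2π·60 = 377 rad/s.
Step 2 — Component impedances:
  Z1: Z = jωL = j·377·0.001 = 0 + j0.377 Ω
  Z2: Z = 1/(jωC) = -j/(ω·C) = 0 - j178 Ω
  Z3: Z = jωL = j·377·0.0287 = 0 + j10.82 Ω
  Z4: Z = 1/(jωC) = -j/(ω·C) = 0 - j6392 Ω
  Z5: Z = 1/(jωC) = -j/(ω·C) = 0 - j3135 Ω
Step 3 — Bridge requires nodal analysis (the Z5 bridge couples midpoints C and D, so the two paths cannot be reduced to a simple series/parallel combination). Setting node B to ground and injecting 1 A at node A, the 3-node admittance system at A, C, D solves to V_A = Z_AB = 0 - j172.8 Ω = 172.8∠-90.0° Ω.

Z = 0 - j172.8 Ω = 172.8∠-90.0° Ω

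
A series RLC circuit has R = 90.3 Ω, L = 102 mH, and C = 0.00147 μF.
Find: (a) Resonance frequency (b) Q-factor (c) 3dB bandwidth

Step 1 — Resonance: ω₀ = 1/√(LC) = 1/√(0.102·1.47e-09) = 8.167e+04 rad/s.
Step 2 — f₀ = ω₀/(2π) = 1.3e+04 Hz.
Step 3 — Series Q: Q = ω₀L/R = 8.167e+04·0.102/90.3 = 92.25.
Step 4 — Bandwidth: Δω = ω₀/Q = 885.3 rad/s; BW = Δω/(2π) = 140.9 Hz.

(a) f₀ = 1.3e+04 Hz  (b) Q = 92.25  (c) BW = 140.9 Hz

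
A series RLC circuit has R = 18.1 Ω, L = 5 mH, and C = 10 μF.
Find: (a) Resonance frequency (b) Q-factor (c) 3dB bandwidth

Step 1 — Resonance condition Im(Z)=0 gives ω₀ = 1/√(LC).
Step 2 — ω₀ = 1/√(0.005·1e-05) = 4472 rad/s.
Step 3 — f₀ = ω₀/(2π) = 711.8 Hz.
Step 4 — Series Q: Q = ω₀L/R = 4472·0.005/18.1 = 1.235.
Step 5 — 3dB bandwidth: Δω = ω₀/Q = 3620 rad/s; BW = Δω/(2π) = 576.1 Hz.

(a) f₀ = 711.8 Hz  (b) Q = 1.235  (c) BW = 576.1 Hz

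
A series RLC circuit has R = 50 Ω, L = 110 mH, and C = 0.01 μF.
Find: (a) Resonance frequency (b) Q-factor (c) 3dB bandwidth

Step 1 — Resonance: ω₀ = 1/√(LC) = 1/√(0.11·1e-08) = 3.015e+04 rad/s.
Step 2 — f₀ = ω₀/(2π) = 4799 Hz.
Step 3 — Series Q: Q = ω₀L/R = 3.015e+04·0.11/50 = 66.33.
Step 4 — Bandwidth: Δω = ω₀/Q = 454.5 rad/s; BW = Δω/(2π) = 72.34 Hz.

(a) f₀ = 4799 Hz  (b) Q = 66.33  (c) BW = 72.34 Hz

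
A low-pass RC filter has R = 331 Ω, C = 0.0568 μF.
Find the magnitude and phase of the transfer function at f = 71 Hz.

Step 1 — Angular frequency: ω = 2π·71 = 446.1 rad/s.
Step 2 — Transfer function: H(jω) = 1/(1 + jωRC).
Step 3 — Denominator: 1 + jωRC = 1 + j·446.1·331·5.68e-08 = 1 + j0.008387.
Step 4 — H = 0.9999 - j0.008387.
Step 5 — Magnitude: |H| = 1 (-0.0 dB); phase: φ = -0.5°.

|H| = 1 (-0.0 dB), φ = -0.5°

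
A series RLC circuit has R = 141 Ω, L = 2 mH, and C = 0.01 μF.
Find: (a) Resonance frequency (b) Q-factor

Step 1 — Resonance condition Im(Z)=0 gives ω₀ = 1/√(LC).
Step 2 — ω₀ = 1/√(0.002·1e-08) = 2.236e+05 rad/s.
Step 3 — f₀ = ω₀/(2π) = 3.559e+04 Hz.
Step 4 — Series Q: Q = ω₀L/R = 2.236e+05·0.002/141 = 3.172.

(a) f₀ = 3.559e+04 Hz  (b) Q = 3.172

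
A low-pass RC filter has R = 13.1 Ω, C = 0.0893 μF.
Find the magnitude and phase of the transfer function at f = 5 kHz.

Step 1 — Angular frequency: ω = 2π·5000 = 3.142e+04 rad/s.
Step 2 — Transfer function: H(jω) = 1/(1 + jωRC).
Step 3 — Denominator: 1 + jωRC = 1 + j·3.142e+04·13.1·8.93e-08 = 1 + j0.03675.
Step 4 — H = 0.9987 - j0.0367.
Step 5 — Magnitude: |H| = 0.9993 (-0.0 dB); phase: φ = -2.1°.

|H| = 0.9993 (-0.0 dB), φ = -2.1°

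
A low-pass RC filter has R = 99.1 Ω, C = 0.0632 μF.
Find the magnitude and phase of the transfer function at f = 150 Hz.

Step 1 — Angular frequency: ω = 2π·150 = 942.5 rad/s.
Step 2 — Transfer function: H(jω) = 1/(1 + jωRC).
Step 3 — Denominator: 1 + jωRC = 1 + j·942.5·99.1·6.32e-08 = 1 + j0.005903.
Step 4 — H = 1 - j0.005903.
Step 5 — Magnitude: |H| = 1 (-0.0 dB); phase: φ = -0.3°.

|H| = 1 (-0.0 dB), φ = -0.3°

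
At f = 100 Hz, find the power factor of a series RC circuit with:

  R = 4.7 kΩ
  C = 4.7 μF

Step 1 — Angular frequency: ω = 2π·f = 2π·100 = 628.3 rad/s.
Step 2 — Component impedances:
  R: Z = R = 4700 Ω
  C: Z = 1/(jωC) = -j/(ω·C) = 0 - j338.6 Ω
Step 3 — Series combination: Z_total = R + C = 4700 - j338.6 Ω = 4712∠-4.1° Ω.
Step 4 — Power factor: PF = cos(φ) = Re(Z)/|Z| = 4700/4712.2 = 0.9974.
Step 5 — Type: Im(Z) = -338.6 ⇒ leading (phase φ = -4.1°).

PF = 0.9974 (leading, φ = -4.1°)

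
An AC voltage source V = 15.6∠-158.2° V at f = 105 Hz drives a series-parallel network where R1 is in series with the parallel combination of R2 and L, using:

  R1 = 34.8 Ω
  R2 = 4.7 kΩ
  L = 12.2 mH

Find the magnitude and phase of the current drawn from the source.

Step 1 — Angular frequency: ω = 2π·f = 2π·105 = 659.7 rad/s.
Step 2 — Component impedances:
  R1: Z = R = 34.8 Ω
  R2: Z = R = 4700 Ω
  L: Z = jωL = j·659.7·0.0122 = 0 + j8.049 Ω
Step 3 — Parallel branch: R2 || L = 1/(1/R2 + 1/L) = 0.01378 + j8.049 Ω.
Step 4 — Series with R1: Z_total = R1 + (R2 || L) = 34.81 + j8.049 Ω = 35.73∠13.0° Ω.
Step 5 — Source phasor: V = 15.6∠-158.2° V = -14.48 - j5.793 V.
Step 6 — Ohm's law: I = V / Z_total = (-14.48 - j5.793) / (34.81 + j8.049) = -0.4315 - j0.06666 A.
Step 7 — Convert to polar: |I| = 0.4366 A, ∠I = -171.2°.

I = 0.4366∠-171.2° A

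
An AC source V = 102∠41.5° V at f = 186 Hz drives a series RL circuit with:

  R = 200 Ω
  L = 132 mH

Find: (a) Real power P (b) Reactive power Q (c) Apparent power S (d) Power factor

Step 1 — Angular frequency: ω = 2π·f = 2π·186 = 1169 rad/s.
Step 2 — Component impedances:
  R: Z = R = 200 Ω
  L: Z = jωL = j·1169·0.132 = 0 + j154.3 Ω
Step 3 — Series combination: Z_total = R + L = 200 + j154.3 Ω = 252.6∠37.6° Ω.
Step 4 — Source phasor: V = 102∠41.5° V = 76.39 + j67.59 V.
Step 5 — Current: I = V / Z = 0.4029 + j0.02716 A = 0.4038∠3.9° A.
Step 6 — Complex power: S = V·I* = 32.62 + j25.16 VA.
Step 7 — Real power: P = Re(S) = 32.62 W.
Step 8 — Reactive power: Q = Im(S) = 25.16 VAR.
Step 9 — Apparent power: |S| = 41.19 VA.
Step 10 — Power factor: PF = P/|S| = 0.7918 (lagging).

(a) P = 32.62 W  (b) Q = 25.16 VAR  (c) S = 41.19 VA  (d) PF = 0.7918 (lagging)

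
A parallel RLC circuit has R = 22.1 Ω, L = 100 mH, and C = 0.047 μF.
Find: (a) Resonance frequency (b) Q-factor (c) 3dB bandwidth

Step 1 — Resonance: ω₀ = 1/√(LC) = 1/√(0.1·4.7e-08) = 1.459e+04 rad/s.
Step 2 — f₀ = ω₀/(2π) = 2322 Hz.
Step 3 — Parallel Q: Q = R/(ω₀L) = 22.1/(1.459e+04·0.1) = 0.01515.
Step 4 — Bandwidth: Δω = ω₀/Q = 9.627e+05 rad/s; BW = Δω/(2π) = 1.532e+05 Hz.

(a) f₀ = 2322 Hz  (b) Q = 0.01515  (c) BW = 1.532e+05 Hz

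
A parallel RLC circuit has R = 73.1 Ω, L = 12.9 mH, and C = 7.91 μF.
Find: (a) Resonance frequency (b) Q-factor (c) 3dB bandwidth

Step 1 — Resonance: ω₀ = 1/√(LC) = 1/√(0.0129·7.91e-06) = 3131 rad/s.
Step 2 — f₀ = ω₀/(2π) = 498.2 Hz.
Step 3 — Parallel Q: Q = R/(ω₀L) = 73.1/(3131·0.0129) = 1.81.
Step 4 — Bandwidth: Δω = ω₀/Q = 1729 rad/s; BW = Δω/(2π) = 275.2 Hz.

(a) f₀ = 498.2 Hz  (b) Q = 1.81  (c) BW = 275.2 Hz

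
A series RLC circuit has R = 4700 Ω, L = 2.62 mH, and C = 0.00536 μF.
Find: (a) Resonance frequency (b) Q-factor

Step 1 — Resonance condition Im(Z)=0 gives ω₀ = 1/√(LC).
Step 2 — ω₀ = 1/√(0.00262·5.36e-09) = 2.668e+05 rad/s.
Step 3 — f₀ = ω₀/(2π) = 4.247e+04 Hz.
Step 4 — Series Q: Q = ω₀L/R = 2.668e+05·0.00262/4700 = 0.1488.

(a) f₀ = 4.247e+04 Hz  (b) Q = 0.1488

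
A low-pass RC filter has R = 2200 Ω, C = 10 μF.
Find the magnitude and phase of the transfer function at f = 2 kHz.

Step 1 — Angular frequency: ω = 2π·2000 = 1.257e+04 rad/s.
Step 2 — Transfer function: H(jω) = 1/(1 + jωRC).
Step 3 — Denominator: 1 + jωRC = 1 + j·1.257e+04·2200·1e-05 = 1 + j276.5.
Step 4 — H = 1.308e-05 - j0.003617.
Step 5 — Magnitude: |H| = 0.003617 (-48.8 dB); phase: φ = -89.8°.

|H| = 0.003617 (-48.8 dB), φ = -89.8°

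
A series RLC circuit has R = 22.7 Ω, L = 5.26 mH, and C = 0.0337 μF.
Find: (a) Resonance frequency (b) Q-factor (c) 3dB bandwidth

Step 1 — Resonance condition Im(Z)=0 gives ω₀ = 1/√(LC).
Step 2 — ω₀ = 1/√(0.00526·3.37e-08) = 7.511e+04 rad/s.
Step 3 — f₀ = ω₀/(2π) = 1.195e+04 Hz.
Step 4 — Series Q: Q = ω₀L/R = 7.511e+04·0.00526/22.7 = 17.4.
Step 5 — 3dB bandwidth: Δω = ω₀/Q = 4316 rad/s; BW = Δω/(2π) = 686.8 Hz.

(a) f₀ = 1.195e+04 Hz  (b) Q = 17.4  (c) BW = 686.8 Hz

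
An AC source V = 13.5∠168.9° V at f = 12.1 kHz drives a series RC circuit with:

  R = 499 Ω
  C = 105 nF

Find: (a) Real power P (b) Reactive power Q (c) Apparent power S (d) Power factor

Step 1 — Angular frequency: ω = 2π·f = 2π·1.21e+04 = 7.603e+04 rad/s.
Step 2 — Component impedances:
  R: Z = R = 499 Ω
  C: Z = 1/(jωC) = -j/(ω·C) = 0 - j125.3 Ω
Step 3 — Series combination: Z_total = R + C = 499 - j125.3 Ω = 514.5∠-14.1° Ω.
Step 4 — Source phasor: V = 13.5∠168.9° V = -13.25 + j2.599 V.
Step 5 — Current: I = V / Z = -0.0262 - j0.00137 A = 0.02624∠-177.0° A.
Step 6 — Complex power: S = V·I* = 0.3436 - j0.08625 VA.
Step 7 — Real power: P = Re(S) = 0.3436 W.
Step 8 — Reactive power: Q = Im(S) = -0.08625 VAR.
Step 9 — Apparent power: |S| = 0.3542 VA.
Step 10 — Power factor: PF = P/|S| = 0.9699 (leading).

(a) P = 0.3436 W  (b) Q = -0.08625 VAR  (c) S = 0.3542 VA  (d) PF = 0.9699 (leading)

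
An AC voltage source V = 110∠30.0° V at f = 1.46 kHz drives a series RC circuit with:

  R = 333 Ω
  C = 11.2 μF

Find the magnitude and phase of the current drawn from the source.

Step 1 — Angular frequency: ω = 2π·f = 2π·1460 = 9173 rad/s.
Step 2 — Component impedances:
  R: Z = R = 333 Ω
  C: Z = 1/(jωC) = -j/(ω·C) = 0 - j9.733 Ω
Step 3 — Series combination: Z_total = R + C = 333 - j9.733 Ω = 333.1∠-1.7° Ω.
Step 4 — Source phasor: V = 110∠30.0° V = 95.26 + j55 V.
Step 5 — Ohm's law: I = V / Z_total = (95.26 + j55) / (333 - j9.733) = 0.281 + j0.1734 A.
Step 6 — Convert to polar: |I| = 0.3302 A, ∠I = 31.7°.

I = 0.3302∠31.7° A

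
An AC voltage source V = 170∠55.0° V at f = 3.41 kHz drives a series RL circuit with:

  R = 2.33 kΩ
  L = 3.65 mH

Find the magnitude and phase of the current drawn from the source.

Step 1 — Angular frequency: ω = 2π·f = 2π·3410 = 2.143e+04 rad/s.
Step 2 — Component impedances:
  R: Z = R = 2330 Ω
  L: Z = jωL = j·2.143e+04·0.00365 = 0 + j78.2 Ω
Step 3 — Series combination: Z_total = R + L = 2330 + j78.2 Ω = 2331∠1.9° Ω.
Step 4 — Source phasor: V = 170∠55.0° V = 97.51 + j139.3 V.
Step 5 — Ohm's law: I = V / Z_total = (97.51 + j139.3) / (2330 + j78.2) = 0.04381 + j0.0583 A.
Step 6 — Convert to polar: |I| = 0.07292 A, ∠I = 53.1°.

I = 0.07292∠53.1° A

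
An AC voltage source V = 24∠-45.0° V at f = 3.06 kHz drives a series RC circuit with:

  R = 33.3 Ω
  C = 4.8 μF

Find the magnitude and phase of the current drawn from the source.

Step 1 — Angular frequency: ω = 2π·f = 2π·3060 = 1.923e+04 rad/s.
Step 2 — Component impedances:
  R: Z = R = 33.3 Ω
  C: Z = 1/(jωC) = -j/(ω·C) = 0 - j10.84 Ω
Step 3 — Series combination: Z_total = R + C = 33.3 - j10.84 Ω = 35.02∠-18.0° Ω.
Step 4 — Source phasor: V = 24∠-45.0° V = 16.97 - j16.97 V.
Step 5 — Ohm's law: I = V / Z_total = (16.97 - j16.97) / (33.3 - j10.84) = 0.6108 - j0.3109 A.
Step 6 — Convert to polar: |I| = 0.6853 A, ∠I = -27.0°.

I = 0.6853∠-27.0° A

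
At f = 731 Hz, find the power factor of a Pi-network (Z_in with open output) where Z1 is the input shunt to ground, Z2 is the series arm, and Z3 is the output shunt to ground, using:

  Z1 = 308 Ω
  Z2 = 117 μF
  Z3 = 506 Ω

Step 1 — Angular frequency: ω = 2π·f = 2π·731 = 4593 rad/s.
Step 2 — Component impedances:
  Z1: Z = R = 308 Ω
  Z2: Z = 1/(jωC) = -j/(ω·C) = 0 - j1.861 Ω
  Z3: Z = R = 506 Ω
Step 3 — With open output, the series arm Z2 and the output shunt Z3 appear in series to ground: Z2 + Z3 = 506 - j1.861 Ω.
Step 4 — Parallel with input shunt Z1: Z_in = Z1 || (Z2 + Z3) = 191.5 - j0.2664 Ω = 191.5∠-0.1° Ω.
Step 5 — Power factor: PF = cos(φ) = Re(Z)/|Z| = 191.5/191.5 = 1.
Step 6 — Type: Im(Z) = -0.2664 ⇒ leading (phase φ = -0.1°).

PF = 1 (leading, φ = -0.1°)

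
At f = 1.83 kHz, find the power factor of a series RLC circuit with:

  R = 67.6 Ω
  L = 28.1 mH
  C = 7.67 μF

Step 1 — Angular frequency: ω = 2π·f = 2π·1830 = 1.15e+04 rad/s.
Step 2 — Component impedances:
  R: Z = R = 67.6 Ω
  L: Z = jωL = j·1.15e+04·0.0281 = 0 + j323.1 Ω
  C: Z = 1/(jωC) = -j/(ω·C) = 0 - j11.34 Ω
Step 3 — Series combination: Z_total = R + L + C = 67.6 + j311.8 Ω = 319∠77.8° Ω.
Step 4 — Power factor: PF = cos(φ) = Re(Z)/|Z| = 67.6/319 = 0.2119.
Step 5 — Type: Im(Z) = 311.8 ⇒ lagging (phase φ = 77.8°).

PF = 0.2119 (lagging, φ = 77.8°)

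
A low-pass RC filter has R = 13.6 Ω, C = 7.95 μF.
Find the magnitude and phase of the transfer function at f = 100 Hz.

Step 1 — Angular frequency: ω = 2π·100 = 628.3 rad/s.
Step 2 — Transfer function: H(jω) = 1/(1 + jωRC).
Step 3 — Denominator: 1 + jωRC = 1 + j·628.3·13.6·7.95e-06 = 1 + j0.06793.
Step 4 — H = 0.9954 - j0.06762.
Step 5 — Magnitude: |H| = 0.9977 (-0.0 dB); phase: φ = -3.9°.

|H| = 0.9977 (-0.0 dB), φ = -3.9°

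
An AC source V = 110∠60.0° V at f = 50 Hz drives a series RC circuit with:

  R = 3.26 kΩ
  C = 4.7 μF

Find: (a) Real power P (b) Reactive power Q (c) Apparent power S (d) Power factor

Step 1 — Angular frequency: ω = 2π·f = 2π·50 = 314.2 rad/s.
Step 2 — Component impedances:
  R: Z = R = 3260 Ω
  C: Z = 1/(jωC) = -j/(ω·C) = 0 - j677.3 Ω
Step 3 — Series combination: Z_total = R + C = 3260 - j677.3 Ω = 3330∠-11.7° Ω.
Step 4 — Source phasor: V = 110∠60.0° V = 55 + j95.26 V.
Step 5 — Current: I = V / Z = 0.01035 + j0.03137 A = 0.03304∠71.7° A.
Step 6 — Complex power: S = V·I* = 3.558 - j0.7392 VA.
Step 7 — Real power: P = Re(S) = 3.558 W.
Step 8 — Reactive power: Q = Im(S) = -0.7392 VAR.
Step 9 — Apparent power: |S| = 3.634 VA.
Step 10 — Power factor: PF = P/|S| = 0.9791 (leading).

(a) P = 3.558 W  (b) Q = -0.7392 VAR  (c) S = 3.634 VA  (d) PF = 0.9791 (leading)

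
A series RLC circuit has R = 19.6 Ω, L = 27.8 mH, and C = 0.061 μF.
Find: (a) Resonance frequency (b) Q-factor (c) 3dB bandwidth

Step 1 — Resonance: ω₀ = 1/√(LC) = 1/√(0.0278·6.1e-08) = 2.428e+04 rad/s.
Step 2 — f₀ = ω₀/(2π) = 3865 Hz.
Step 3 — Series Q: Q = ω₀L/R = 2.428e+04·0.0278/19.6 = 34.44.
Step 4 — Bandwidth: Δω = ω₀/Q = 705 rad/s; BW = Δω/(2π) = 112.2 Hz.

(a) f₀ = 3865 Hz  (b) Q = 34.44  (c) BW = 112.2 Hz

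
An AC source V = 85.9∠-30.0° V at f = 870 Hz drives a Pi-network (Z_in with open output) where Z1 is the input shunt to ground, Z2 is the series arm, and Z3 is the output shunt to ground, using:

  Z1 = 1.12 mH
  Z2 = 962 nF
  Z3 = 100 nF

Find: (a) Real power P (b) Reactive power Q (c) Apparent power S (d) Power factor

Step 1 — Angular frequency: ω = 2π·f = 2π·870 = 5466 rad/s.
Step 2 — Component impedances:
  Z1: Z = jωL = j·5466·0.00112 = 0 + j6.122 Ω
  Z2: Z = 1/(jωC) = -j/(ω·C) = 0 - j190.2 Ω
  Z3: Z = 1/(jωC) = -j/(ω·C) = 0 - j1829 Ω
Step 3 — With open output, the series arm Z2 and the output shunt Z3 appear in series to ground: Z2 + Z3 = 0 - j2020 Ω.
Step 4 — Parallel with input shunt Z1: Z_in = Z1 || (Z2 + Z3) = 0 + j6.141 Ω = 6.141∠90.0° Ω.
Step 5 — Source phasor: V = 85.9∠-30.0° V = 74.39 - j42.95 V.
Step 6 — Current: I = V / Z = -6.994 - j12.11 A = 13.99∠-120.0° A.
Step 7 — Complex power: S = V·I* = 0 + j1202 VA.
Step 8 — Real power: P = Re(S) = 0 W.
Step 9 — Reactive power: Q = Im(S) = 1202 VAR.
Step 10 — Apparent power: |S| = 1202 VA.
Step 11 — Power factor: PF = P/|S| = 0 (lagging).

(a) P = 0 W  (b) Q = 1202 VAR  (c) S = 1202 VA  (d) PF = 0 (lagging)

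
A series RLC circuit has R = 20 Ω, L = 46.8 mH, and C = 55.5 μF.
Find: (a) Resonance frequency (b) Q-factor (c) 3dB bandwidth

Step 1 — Resonance: ω₀ = 1/√(LC) = 1/√(0.0468·5.55e-05) = 620.5 rad/s.
Step 2 — f₀ = ω₀/(2π) = 98.75 Hz.
Step 3 — Series Q: Q = ω₀L/R = 620.5·0.0468/20 = 1.452.
Step 4 — Bandwidth: Δω = ω₀/Q = 427.4 rad/s; BW = Δω/(2π) = 68.01 Hz.

(a) f₀ = 98.75 Hz  (b) Q = 1.452  (c) BW = 68.01 Hz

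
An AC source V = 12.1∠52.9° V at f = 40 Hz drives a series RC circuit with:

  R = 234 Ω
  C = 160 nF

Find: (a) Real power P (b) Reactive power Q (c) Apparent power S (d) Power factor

Step 1 — Angular frequency: ω = 2π·f = 2π·40 = 251.3 rad/s.
Step 2 — Component impedances:
  R: Z = R = 234 Ω
  C: Z = 1/(jωC) = -j/(ω·C) = 0 - j2.487e+04 Ω
Step 3 — Series combination: Z_total = R + C = 234 - j2.487e+04 Ω = 2.487e+04∠-89.5° Ω.
Step 4 — Source phasor: V = 12.1∠52.9° V = 7.299 + j9.651 V.
Step 5 — Current: I = V / Z = -0.0003853 + j0.0002971 A = 0.0004865∠142.4° A.
Step 6 — Complex power: S = V·I* = 5.539e-05 - j0.005887 VA.
Step 7 — Real power: P = Re(S) = 5.539e-05 W.
Step 8 — Reactive power: Q = Im(S) = -0.005887 VAR.
Step 9 — Apparent power: |S| = 0.005887 VA.
Step 10 — Power factor: PF = P/|S| = 0.009409 (leading).

(a) P = 5.539e-05 W  (b) Q = -0.005887 VAR  (c) S = 0.005887 VA  (d) PF = 0.009409 (leading)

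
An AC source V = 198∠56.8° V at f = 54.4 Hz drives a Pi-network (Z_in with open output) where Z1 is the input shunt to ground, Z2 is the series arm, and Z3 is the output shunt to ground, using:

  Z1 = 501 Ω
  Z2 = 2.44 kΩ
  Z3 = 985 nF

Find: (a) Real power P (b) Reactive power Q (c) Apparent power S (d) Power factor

Step 1 — Angular frequency: ω = 2π·f = 2π·54.4 = 341.8 rad/s.
Step 2 — Component impedances:
  Z1: Z = R = 501 Ω
  Z2: Z = R = 2440 Ω
  Z3: Z = 1/(jωC) = -j/(ω·C) = 0 - j2970 Ω
Step 3 — With open output, the series arm Z2 and the output shunt Z3 appear in series to ground: Z2 + Z3 = 2440 - j2970 Ω.
Step 4 — Parallel with input shunt Z1: Z_in = Z1 || (Z2 + Z3) = 458.7 - j42.67 Ω = 460.7∠-5.3° Ω.
Step 5 — Source phasor: V = 198∠56.8° V = 108.4 + j165.7 V.
Step 6 — Current: I = V / Z = 0.201 + j0.3799 A = 0.4298∠62.1° A.
Step 7 — Complex power: S = V·I* = 84.73 - j7.881 VA.
Step 8 — Real power: P = Re(S) = 84.73 W.
Step 9 — Reactive power: Q = Im(S) = -7.881 VAR.
Step 10 — Apparent power: |S| = 85.09 VA.
Step 11 — Power factor: PF = P/|S| = 0.9957 (leading).

(a) P = 84.73 W  (b) Q = -7.881 VAR  (c) S = 85.09 VA  (d) PF = 0.9957 (leading)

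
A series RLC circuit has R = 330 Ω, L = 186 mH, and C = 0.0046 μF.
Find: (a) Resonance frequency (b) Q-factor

Step 1 — Resonance condition Im(Z)=0 gives ω₀ = 1/√(LC).
Step 2 — ω₀ = 1/√(0.186·4.6e-09) = 3.419e+04 rad/s.
Step 3 — f₀ = ω₀/(2π) = 5441 Hz.
Step 4 — Series Q: Q = ω₀L/R = 3.419e+04·0.186/330 = 19.27.

(a) f₀ = 5441 Hz  (b) Q = 19.27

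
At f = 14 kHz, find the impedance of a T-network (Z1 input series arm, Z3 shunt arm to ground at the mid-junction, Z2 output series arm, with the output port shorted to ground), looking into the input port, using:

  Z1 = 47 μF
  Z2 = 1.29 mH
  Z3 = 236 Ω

Step 1 — Angular frequency: ω = 2π·f = 2π·1.4e+04 = 8.796e+04 rad/s.
Step 2 — Component impedances:
  Z1: Z = 1/(jωC) = -j/(ω·C) = 0 - j0.2419 Ω
  Z2: Z = jωL = j·8.796e+04·0.00129 = 0 + j113.5 Ω
  Z3: Z = R = 236 Ω
Step 3 — With the output port shorted to ground, the output series arm Z2 runs from the junction to ground; the shunt arm Z3 also runs from the junction to ground. They appear in parallel: Z3 || Z2 = 44.32 + j92.17 Ω.
Step 4 — Series with input arm Z1: Z_in = Z1 + (Z3 || Z2) = 44.32 + j91.92 Ω = 102∠64.3° Ω.

Z = 44.32 + j91.92 Ω = 102∠64.3° Ω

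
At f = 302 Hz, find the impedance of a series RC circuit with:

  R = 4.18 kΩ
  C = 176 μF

Step 1 — Angular frequency: ω = 2π·f = 2π·302 = 1898 rad/s.
Step 2 — Component impedances:
  R: Z = R = 4180 Ω
  C: Z = 1/(jωC) = -j/(ω·C) = 0 - j2.994 Ω
Step 3 — Series combination: Z_total = R + C = 4180 - j2.994 Ω = 4180∠-0.0° Ω.

Z = 4180 - j2.994 Ω = 4180∠-0.0° Ω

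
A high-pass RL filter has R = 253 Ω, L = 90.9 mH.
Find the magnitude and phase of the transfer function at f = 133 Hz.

Step 1 — Angular frequency: ω = 2π·133 = 835.7 rad/s.
Step 2 — Transfer function: H(jω) = jωL/(R + jωL).
Step 3 — Numerator jωL = j·75.96; denominator R + jωL = 253 + j75.96.
Step 4 — H = 0.08269 + j0.2754.
Step 5 — Magnitude: |H| = 0.2876 (-10.8 dB); phase: φ = 73.3°.

|H| = 0.2876 (-10.8 dB), φ = 73.3°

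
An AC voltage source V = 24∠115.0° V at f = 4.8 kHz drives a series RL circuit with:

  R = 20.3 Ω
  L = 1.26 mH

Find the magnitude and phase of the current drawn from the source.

Step 1 — Angular frequency: ω = 2π·f = 2π·4800 = 3.016e+04 rad/s.
Step 2 — Component impedances:
  R: Z = R = 20.3 Ω
  L: Z = jωL = j·3.016e+04·0.00126 = 0 + j38 Ω
Step 3 — Series combination: Z_total = R + L = 20.3 + j38 Ω = 43.08∠61.9° Ω.
Step 4 — Source phasor: V = 24∠115.0° V = -10.14 + j21.75 V.
Step 5 — Ohm's law: I = V / Z_total = (-10.14 + j21.75) / (20.3 + j38) = 0.3344 + j0.4455 A.
Step 6 — Convert to polar: |I| = 0.5571 A, ∠I = 53.1°.

I = 0.5571∠53.1° A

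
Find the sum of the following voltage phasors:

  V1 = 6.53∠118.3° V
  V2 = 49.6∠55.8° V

Step 1 — Convert each phasor to rectangular form:
  V1 = 6.53·(cos(118.3°) + j·sin(118.3°)) = -3.096 + j5.75 V
  V2 = 49.6·(cos(55.8°) + j·sin(55.8°)) = 27.88 + j41.02 V
Step 2 — Sum components: V_total = 24.78 + j46.77 V.
Step 3 — Convert to polar: |V_total| = 52.93 V, ∠V_total = 62.1°.

V_total = 52.93∠62.1° V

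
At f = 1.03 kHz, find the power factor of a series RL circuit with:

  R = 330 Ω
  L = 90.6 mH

Step 1 — Angular frequency: ω = 2π·f = 2π·1030 = 6472 rad/s.
Step 2 — Component impedances:
  R: Z = R = 330 Ω
  L: Z = jωL = j·6472·0.0906 = 0 + j586.3 Ω
Step 3 — Series combination: Z_total = R + L = 330 + j586.3 Ω = 672.8∠60.6° Ω.
Step 4 — Power factor: PF = cos(φ) = Re(Z)/|Z| = 330/672.8 = 0.4905.
Step 5 — Type: Im(Z) = 586.3 ⇒ lagging (phase φ = 60.6°).

PF = 0.4905 (lagging, φ = 60.6°)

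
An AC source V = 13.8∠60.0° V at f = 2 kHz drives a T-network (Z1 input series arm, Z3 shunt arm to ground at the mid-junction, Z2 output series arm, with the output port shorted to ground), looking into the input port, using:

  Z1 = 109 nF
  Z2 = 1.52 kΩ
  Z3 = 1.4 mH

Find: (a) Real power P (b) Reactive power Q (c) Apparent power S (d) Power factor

Step 1 — Angular frequency: ω = 2π·f = 2π·2000 = 1.257e+04 rad/s.
Step 2 — Component impedances:
  Z1: Z = 1/(jωC) = -j/(ω·C) = 0 - j730.1 Ω
  Z2: Z = R = 1520 Ω
  Z3: Z = jωL = j·1.257e+04·0.0014 = 0 + j17.59 Ω
Step 3 — With the output port shorted to ground, the output series arm Z2 runs from the junction to ground; the shunt arm Z3 also runs from the junction to ground. They appear in parallel: Z3 || Z2 = 0.2036 + j17.59 Ω.
Step 4 — Series with input arm Z1: Z_in = Z1 + (Z3 || Z2) = 0.2036 - j712.5 Ω = 712.5∠-90.0° Ω.
Step 5 — Source phasor: V = 13.8∠60.0° V = 6.9 + j11.95 V.
Step 6 — Current: I = V / Z = -0.01677 + j0.009689 A = 0.01937∠150.0° A.
Step 7 — Complex power: S = V·I* = 7.638e-05 - j0.2673 VA.
Step 8 — Real power: P = Re(S) = 7.638e-05 W.
Step 9 — Reactive power: Q = Im(S) = -0.2673 VAR.
Step 10 — Apparent power: |S| = 0.2673 VA.
Step 11 — Power factor: PF = P/|S| = 0.0002858 (leading).

(a) P = 7.638e-05 W  (b) Q = -0.2673 VAR  (c) S = 0.2673 VA  (d) PF = 0.0002858 (leading)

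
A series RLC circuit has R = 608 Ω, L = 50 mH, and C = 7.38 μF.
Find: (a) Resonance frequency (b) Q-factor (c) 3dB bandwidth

Step 1 — Resonance: ω₀ = 1/√(LC) = 1/√(0.05·7.38e-06) = 1646 rad/s.
Step 2 — f₀ = ω₀/(2π) = 262 Hz.
Step 3 — Series Q: Q = ω₀L/R = 1646·0.05/608 = 0.1354.
Step 4 — Bandwidth: Δω = ω₀/Q = 1.216e+04 rad/s; BW = Δω/(2π) = 1935 Hz.

(a) f₀ = 262 Hz  (b) Q = 0.1354  (c) BW = 1935 Hz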